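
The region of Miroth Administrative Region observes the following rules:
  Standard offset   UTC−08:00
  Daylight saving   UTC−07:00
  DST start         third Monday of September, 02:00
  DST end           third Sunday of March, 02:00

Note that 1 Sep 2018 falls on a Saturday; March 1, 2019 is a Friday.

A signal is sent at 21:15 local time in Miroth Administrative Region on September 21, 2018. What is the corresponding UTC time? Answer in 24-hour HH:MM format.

04:15

1 September 2018 is a Saturday, so the first Monday is September 3 and the third is September 17.
1 March 2019 is a Friday, so the first Sunday is March 3 and the third is March 17.
September 21, 2018 lies within the daylight-saving period (17 September 2018 – 17 March 2019), so Miroth Administrative Region is on daylight time, UTC−07:00.
21:15 local + 7h = 04:15 UTC (rolling into the next day, 22 September 2018).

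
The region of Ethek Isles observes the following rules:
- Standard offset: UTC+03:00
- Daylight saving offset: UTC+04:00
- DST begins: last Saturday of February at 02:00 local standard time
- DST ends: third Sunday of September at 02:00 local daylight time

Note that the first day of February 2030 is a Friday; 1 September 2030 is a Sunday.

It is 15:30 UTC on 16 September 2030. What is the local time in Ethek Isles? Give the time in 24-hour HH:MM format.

1 February 2030 is a Friday, so Saturdays fall on 2, 9, 16, 23; the last is February 23.
1 September 2030 is a Sunday, so the first Sunday is September 1 and the third is September 15.
At the standard offset (UTC+03:00), 15:30 UTC + 3h = 18:30 Ethek Isles standard time.
Daylight saving runs 23 February – 15 September; the standard-time date in Ethek Isles, 16 September 2030, is outside that window, so Ethek Isles is on standard time at UTC+03:00.
15:30 UTC + 3h = 18:30 local.

18:30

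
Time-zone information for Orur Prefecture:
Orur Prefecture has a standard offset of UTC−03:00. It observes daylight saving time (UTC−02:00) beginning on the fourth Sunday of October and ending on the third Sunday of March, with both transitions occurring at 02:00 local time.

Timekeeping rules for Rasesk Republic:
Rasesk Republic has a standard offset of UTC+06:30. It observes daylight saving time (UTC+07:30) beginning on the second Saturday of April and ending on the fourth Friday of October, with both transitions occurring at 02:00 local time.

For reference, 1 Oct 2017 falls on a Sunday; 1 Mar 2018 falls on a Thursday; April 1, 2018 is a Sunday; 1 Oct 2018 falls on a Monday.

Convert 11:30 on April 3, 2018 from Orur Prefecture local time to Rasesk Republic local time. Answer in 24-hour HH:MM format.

21:00

1 October 2017 is a Sunday, so the first Sunday is October 1 and the fourth is October 22.
1 March 2018 is a Thursday, so the first Sunday is March 4 and the third is March 18.
Daylight saving runs 22 October 2017 – 18 March 2018; April 3, 2018 is outside that window, so Orur Prefecture is on standard time at UTC−03:00.
11:30 Orur Prefecture + 3h = 14:30 UTC.
1 April 2018 is a Sunday, so the first Saturday is April 7 and the second is April 14.
1 October 2018 is a Monday, so the first Friday is October 5 and the fourth is October 26.
At the standard offset (UTC+06:30), 14:30 UTC + 6h30m = 21:00 Rasesk Republic standard time.
Daylight saving runs 14 April – 26 October; the standard-time date in Rasesk Republic, April 3, 2018, is outside that window, so Rasesk Republic is on standard time at UTC+06:30.
14:30 UTC + 6h30m = 21:00 Rasesk Republic.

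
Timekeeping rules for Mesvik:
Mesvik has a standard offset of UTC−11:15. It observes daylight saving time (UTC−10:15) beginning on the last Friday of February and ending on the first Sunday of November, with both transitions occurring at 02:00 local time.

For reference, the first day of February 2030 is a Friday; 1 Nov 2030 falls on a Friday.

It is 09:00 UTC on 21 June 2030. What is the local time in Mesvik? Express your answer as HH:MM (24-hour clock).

22:45

1 February 2030 is a Friday, so Fridays fall on 1, 8, 15, 22; the last is February 22.
1 November 2030 is a Friday, so the first Sunday is November 3.
At the standard offset (UTC−11:15), 09:00 UTC − 11h15m = 21:45 Mesvik standard time (rolling into the previous day, 20 June 2030).
Daylight saving runs 22 February – 3 November; the standard-time date in Mesvik, 20 June 2030, is inside that window, so Mesvik is at UTC−10:15.
09:00 UTC − 10h15m = 22:45 local (rolling into the previous day, 20 June 2030).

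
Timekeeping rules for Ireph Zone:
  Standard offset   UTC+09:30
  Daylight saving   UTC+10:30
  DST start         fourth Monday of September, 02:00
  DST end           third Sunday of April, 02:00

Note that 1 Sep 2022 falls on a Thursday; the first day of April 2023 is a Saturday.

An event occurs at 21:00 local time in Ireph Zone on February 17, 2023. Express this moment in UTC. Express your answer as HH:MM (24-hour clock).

1 September 2022 is a Thursday, so the first Monday is September 5 and the fourth is September 26.
1 April 2023 is a Saturday, so the first Sunday is April 2 and the third is April 16.
February 17, 2023 falls between 26 September 2022 and 16 April 2023, so daylight saving is in effect and Ireph Zone is at UTC+10:30.
21:00 local − 10h30m = 10:30 UTC.

10:30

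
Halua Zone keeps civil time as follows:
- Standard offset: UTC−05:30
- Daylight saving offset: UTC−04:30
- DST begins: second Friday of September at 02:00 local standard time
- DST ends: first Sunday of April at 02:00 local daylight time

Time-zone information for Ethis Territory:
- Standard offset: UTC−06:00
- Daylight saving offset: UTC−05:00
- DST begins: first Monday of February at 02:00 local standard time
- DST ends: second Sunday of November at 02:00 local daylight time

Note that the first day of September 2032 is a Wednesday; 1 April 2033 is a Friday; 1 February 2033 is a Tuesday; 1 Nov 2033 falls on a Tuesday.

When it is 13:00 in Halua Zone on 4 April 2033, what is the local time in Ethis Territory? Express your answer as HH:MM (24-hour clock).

13:30

1 September 2032 is a Wednesday, so the first Friday is September 3 and the second is September 10.
1 April 2033 is a Friday, so the first Sunday is April 3.
4 April 2033 is outside the daylight-saving period (10 September 2032 – 3 April 2033), so Halua Zone is on standard time, UTC−05:30.
13:00 Halua Zone + 5h30m = 18:30 UTC.
1 February 2033 is a Tuesday, so the first Monday is February 7.
1 November 2033 is a Tuesday, so the first Sunday is November 6 and the second is November 13.
At the standard offset (UTC−06:00), 18:30 UTC − 6h = 12:30 Ethis Territory standard time.
The standard-time date in Ethis Territory, 4 April 2033, lies within the daylight-saving period (7 February – 13 November), so Ethis Territory is on daylight time, UTC−05:00.
18:30 UTC − 5h = 13:30 Ethis Territory.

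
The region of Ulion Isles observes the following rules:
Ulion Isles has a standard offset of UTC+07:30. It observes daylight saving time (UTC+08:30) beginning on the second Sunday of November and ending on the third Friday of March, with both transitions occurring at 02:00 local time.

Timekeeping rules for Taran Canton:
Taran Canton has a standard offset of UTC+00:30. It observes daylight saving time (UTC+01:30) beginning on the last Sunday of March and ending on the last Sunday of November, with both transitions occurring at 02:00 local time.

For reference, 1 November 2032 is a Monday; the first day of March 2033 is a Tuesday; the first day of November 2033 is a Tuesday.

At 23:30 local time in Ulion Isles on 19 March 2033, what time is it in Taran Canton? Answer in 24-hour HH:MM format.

1 November 2032 is a Monday, so the first Sunday is November 7 and the second is November 14.
1 March 2033 is a Tuesday, so the first Friday is March 4 and the third is March 18.
19 March 2033 does not fall between 14 November 2032 and 18 March 2033, so daylight saving is not in effect and Ulion Isles is at UTC+07:30.
23:30 Ulion Isles − 7h30m = 16:00 UTC.
1 March 2033 is a Tuesday, so Sundays fall on 6, 13, 20, 27; the last is March 27.
1 November 2033 is a Tuesday, so Sundays fall on 6, 13, 20, 27; the last is November 27.
At the standard offset (UTC+00:30), 16:00 UTC + 0h30m = 16:30 Taran Canton standard time.
The standard-time date in Taran Canton, 19 March 2033, is outside the daylight-saving period (27 March – 27 November), so Taran Canton is on standard time, UTC+00:30.
16:00 UTC + 0h30m = 16:30 Taran Canton.

16:30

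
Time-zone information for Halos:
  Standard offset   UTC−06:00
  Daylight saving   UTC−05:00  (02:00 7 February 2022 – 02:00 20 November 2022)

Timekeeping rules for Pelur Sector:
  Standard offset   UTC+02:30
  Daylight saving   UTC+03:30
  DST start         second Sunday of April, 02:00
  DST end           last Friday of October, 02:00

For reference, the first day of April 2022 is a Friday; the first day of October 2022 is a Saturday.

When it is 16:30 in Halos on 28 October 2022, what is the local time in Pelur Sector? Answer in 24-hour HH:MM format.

00:00

28 October 2022 lies within the daylight-saving period (7 February – 20 November), so Halos is on daylight time, UTC−05:00.
16:30 Halos + 5h = 21:30 UTC.
1 April 2022 is a Friday, so the first Sunday is April 3 and the second is April 10.
1 October 2022 is a Saturday, so Fridays fall on 7, 14, 21, 28; the last is October 28.
At the standard offset (UTC+02:30), 21:30 UTC + 2h30m = 00:00 Pelur Sector standard time (rolling into the next day, 29 October 2022).
Daylight saving runs 10 April – 28 October; the standard-time date in Pelur Sector, 29 October 2022, is outside that window, so Pelur Sector is on standard time at UTC+02:30.
21:30 UTC + 2h30m = 00:00 Pelur Sector (rolling into the next day, 29 October 2022).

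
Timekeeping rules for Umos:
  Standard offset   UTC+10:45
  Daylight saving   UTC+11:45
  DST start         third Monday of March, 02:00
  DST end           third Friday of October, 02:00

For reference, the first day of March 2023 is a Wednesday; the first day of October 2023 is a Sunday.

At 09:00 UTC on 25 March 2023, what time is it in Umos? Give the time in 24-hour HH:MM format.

20:45

1 March 2023 is a Wednesday, so the first Monday is March 6 and the third is March 20.
1 October 2023 is a Sunday, so the first Friday is October 6 and the third is October 20.
At the standard offset (UTC+10:45), 09:00 UTC + 10h45m = 19:45 Umos standard time.
The standard-time date in Umos, 25 March 2023, lies within the daylight-saving period (20 March – 20 October), so Umos is on daylight time, UTC+11:45.
09:00 UTC + 11h45m = 20:45 local.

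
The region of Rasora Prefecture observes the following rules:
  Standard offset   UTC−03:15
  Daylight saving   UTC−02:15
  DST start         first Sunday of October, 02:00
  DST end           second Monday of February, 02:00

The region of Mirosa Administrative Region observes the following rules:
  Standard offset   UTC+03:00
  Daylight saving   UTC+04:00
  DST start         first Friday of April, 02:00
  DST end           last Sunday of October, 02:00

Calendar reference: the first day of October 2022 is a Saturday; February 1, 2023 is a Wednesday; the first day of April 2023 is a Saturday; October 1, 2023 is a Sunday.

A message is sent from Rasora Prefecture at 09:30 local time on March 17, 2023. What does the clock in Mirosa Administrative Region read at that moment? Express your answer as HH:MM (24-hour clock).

1 October 2022 is a Saturday, so the first Sunday is October 2.
1 February 2023 is a Wednesday, so the first Monday is February 6 and the second is February 13.
Daylight saving runs 2 October 2022 – 13 February 2023; March 17, 2023 is outside that window, so Rasora Prefecture is on standard time at UTC−03:15.
09:30 Rasora Prefecture + 3h15m = 12:45 UTC.
1 April 2023 is a Saturday, so the first Friday is April 7.
1 October 2023 is a Sunday, so Sundays fall on 1, 8, 15, 22, 29; the last is October 29.
At the standard offset (UTC+03:00), 12:45 UTC + 3h = 15:45 Mirosa Administrative Region standard time.
The standard-time date in Mirosa Administrative Region, March 17, 2023, does not fall between 7 April and 29 October, so daylight saving is not in effect and Mirosa Administrative Region is at UTC+03:00.
12:45 UTC + 3h = 15:45 Mirosa Administrative Region.

15:45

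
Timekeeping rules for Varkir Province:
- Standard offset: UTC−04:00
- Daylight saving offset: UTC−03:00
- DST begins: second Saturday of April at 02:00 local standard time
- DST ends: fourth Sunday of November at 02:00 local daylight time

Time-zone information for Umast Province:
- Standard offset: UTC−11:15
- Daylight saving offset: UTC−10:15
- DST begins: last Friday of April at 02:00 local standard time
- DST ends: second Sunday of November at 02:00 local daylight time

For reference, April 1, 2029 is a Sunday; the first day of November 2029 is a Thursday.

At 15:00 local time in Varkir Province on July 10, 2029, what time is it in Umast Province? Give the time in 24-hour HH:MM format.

1 April 2029 is a Sunday, so the first Saturday is April 7 and the second is April 14.
1 November 2029 is a Thursday, so the first Sunday is November 4 and the fourth is November 25.
July 10, 2029 lies within the daylight-saving period (14 April – 25 November), so Varkir Province is on daylight time, UTC−03:00.
15:00 Varkir Province + 3h = 18:00 UTC.
1 April 2029 is a Sunday, so Fridays fall on 6, 13, 20, 27; the last is April 27.
1 November 2029 is a Thursday, so the first Sunday is November 4 and the second is November 11.
At the standard offset (UTC−11:15), 18:00 UTC − 11h15m = 06:45 Umast Province standard time.
The standard-time date in Umast Province, July 10, 2029, falls between 27 April and 11 November, so daylight saving is in effect and Umast Province is at UTC−10:15.
18:00 UTC − 10h15m = 07:45 Umast Province.

07:45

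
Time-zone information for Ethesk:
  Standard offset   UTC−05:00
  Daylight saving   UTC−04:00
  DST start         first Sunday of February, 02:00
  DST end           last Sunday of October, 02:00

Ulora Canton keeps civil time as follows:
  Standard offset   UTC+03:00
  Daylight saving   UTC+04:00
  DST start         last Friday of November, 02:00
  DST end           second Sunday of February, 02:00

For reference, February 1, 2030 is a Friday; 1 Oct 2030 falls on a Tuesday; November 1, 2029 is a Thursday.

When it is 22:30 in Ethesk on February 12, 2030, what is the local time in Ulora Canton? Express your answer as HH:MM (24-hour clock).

1 February 2030 is a Friday, so the first Sunday is February 3.
1 October 2030 is a Tuesday, so Sundays fall on 6, 13, 20, 27; the last is October 27.
February 12, 2030 lies within the daylight-saving period (3 February – 27 October), so Ethesk is on daylight time, UTC−04:00.
22:30 Ethesk + 4h = 02:30 UTC (rolling into the next day, 13 February 2030).
1 November 2029 is a Thursday, so Fridays fall on 2, 9, 16, 23, 30; the last is November 30.
1 February 2030 is a Friday, so the first Sunday is February 3 and the second is February 10.
At the standard offset (UTC+03:00), 02:30 UTC + 3h = 05:30 Ulora Canton standard time.
The standard-time date in Ulora Canton, February 13, 2030, is outside the daylight-saving period (30 November 2029 – 10 February 2030), so Ulora Canton is on standard time, UTC+03:00.
02:30 UTC + 3h = 05:30 Ulora Canton.

05:30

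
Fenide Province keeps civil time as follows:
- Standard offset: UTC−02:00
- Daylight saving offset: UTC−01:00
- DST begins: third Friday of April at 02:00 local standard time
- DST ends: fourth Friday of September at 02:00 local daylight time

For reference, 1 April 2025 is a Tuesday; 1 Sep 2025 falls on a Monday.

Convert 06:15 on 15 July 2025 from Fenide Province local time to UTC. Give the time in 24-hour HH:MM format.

1 April 2025 is a Tuesday, so the first Friday is April 4 and the third is April 18.
1 September 2025 is a Monday, so the first Friday is September 5 and the fourth is September 26.
Daylight saving runs 18 April – 26 September; 15 July 2025 is inside that window, so Fenide Province is at UTC−01:00.
06:15 local + 1h = 07:15 UTC.

07:15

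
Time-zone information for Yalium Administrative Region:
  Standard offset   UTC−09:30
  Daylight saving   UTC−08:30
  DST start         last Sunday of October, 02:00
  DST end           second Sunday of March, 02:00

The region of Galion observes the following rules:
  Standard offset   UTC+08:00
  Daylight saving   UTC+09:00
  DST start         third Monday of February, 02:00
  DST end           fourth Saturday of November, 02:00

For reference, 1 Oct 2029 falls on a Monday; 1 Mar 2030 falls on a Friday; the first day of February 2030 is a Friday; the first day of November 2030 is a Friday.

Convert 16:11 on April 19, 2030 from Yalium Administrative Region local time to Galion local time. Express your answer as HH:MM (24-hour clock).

1 October 2029 is a Monday, so Sundays fall on 7, 14, 21, 28; the last is October 28.
1 March 2030 is a Friday, so the first Sunday is March 3 and the second is March 10.
April 19, 2030 is outside the daylight-saving period (28 October 2029 – 10 March 2030), so Yalium Administrative Region is on standard time, UTC−09:30.
16:11 Yalium Administrative Region + 9h30m = 01:41 UTC (rolling into the next day, 20 April 2030).
1 February 2030 is a Friday, so the first Monday is February 4 and the third is February 18.
1 November 2030 is a Friday, so the first Saturday is November 2 and the fourth is November 23.
At the standard offset (UTC+08:00), 01:41 UTC + 8h = 09:41 Galion standard time.
The standard-time date in Galion, April 20, 2030, lies within the daylight-saving period (18 February – 23 November), so Galion is on daylight time, UTC+09:00.
01:41 UTC + 9h = 10:41 Galion.

10:41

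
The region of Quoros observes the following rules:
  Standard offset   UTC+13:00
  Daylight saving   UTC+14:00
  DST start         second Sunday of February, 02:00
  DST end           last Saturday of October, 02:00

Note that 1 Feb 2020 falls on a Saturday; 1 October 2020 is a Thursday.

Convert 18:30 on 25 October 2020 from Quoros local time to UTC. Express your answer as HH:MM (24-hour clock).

04:30

1 February 2020 is a Saturday, so the first Sunday is February 2 and the second is February 9.
1 October 2020 is a Thursday, so Saturdays fall on 3, 10, 17, 24, 31; the last is October 31.
25 October 2020 lies within the daylight-saving period (9 February – 31 October), so Quoros is on daylight time, UTC+14:00.
18:30 local − 14h = 04:30 UTC.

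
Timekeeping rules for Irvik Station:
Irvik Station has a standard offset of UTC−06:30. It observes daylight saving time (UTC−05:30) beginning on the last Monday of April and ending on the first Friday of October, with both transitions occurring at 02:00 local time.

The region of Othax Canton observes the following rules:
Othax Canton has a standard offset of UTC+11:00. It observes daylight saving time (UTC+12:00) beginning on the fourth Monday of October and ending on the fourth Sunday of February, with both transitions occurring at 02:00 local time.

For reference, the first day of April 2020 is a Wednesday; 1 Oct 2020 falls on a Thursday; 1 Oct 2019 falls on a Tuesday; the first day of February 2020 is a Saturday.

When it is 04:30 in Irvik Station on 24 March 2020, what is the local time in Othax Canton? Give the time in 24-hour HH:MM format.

22:00

1 April 2020 is a Wednesday, so Mondays fall on 6, 13, 20, 27; the last is April 27.
1 October 2020 is a Thursday, so the first Friday is October 2.
24 March 2020 does not fall between 27 April and 2 October, so daylight saving is not in effect and Irvik Station is at UTC−06:30.
04:30 Irvik Station + 6h30m = 11:00 UTC.
1 October 2019 is a Tuesday, so the first Monday is October 7 and the fourth is October 28.
1 February 2020 is a Saturday, so the first Sunday is February 2 and the fourth is February 23.
At the standard offset (UTC+11:00), 11:00 UTC + 11h = 22:00 Othax Canton standard time.
Daylight saving runs 28 October 2019 – 23 February 2020; the standard-time date in Othax Canton, 24 March 2020, is outside that window, so Othax Canton is on standard time at UTC+11:00.
11:00 UTC + 11h = 22:00 Othax Canton.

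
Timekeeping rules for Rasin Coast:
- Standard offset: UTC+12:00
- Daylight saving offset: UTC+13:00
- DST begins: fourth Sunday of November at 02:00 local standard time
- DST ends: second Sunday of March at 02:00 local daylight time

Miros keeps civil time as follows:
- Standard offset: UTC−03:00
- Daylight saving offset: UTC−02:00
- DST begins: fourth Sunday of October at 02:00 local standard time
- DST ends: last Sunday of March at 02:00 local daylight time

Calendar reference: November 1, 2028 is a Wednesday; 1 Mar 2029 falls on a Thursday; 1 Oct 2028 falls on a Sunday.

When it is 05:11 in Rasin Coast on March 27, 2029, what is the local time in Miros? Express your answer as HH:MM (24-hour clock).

1 November 2028 is a Wednesday, so the first Sunday is November 5 and the fourth is November 26.
1 March 2029 is a Thursday, so the first Sunday is March 4 and the second is March 11.
Daylight saving runs 26 November 2028 – 11 March 2029; March 27, 2029 is outside that window, so Rasin Coast is on standard time at UTC+12:00.
05:11 Rasin Coast − 12h = 17:11 UTC (rolling into the previous day, 26 March 2029).
1 October 2028 is a Sunday, so the first Sunday is October 1 and the fourth is October 22.
1 March 2029 is a Thursday, so Sundays fall on 4, 11, 18, 25; the last is March 25.
At the standard offset (UTC−03:00), 17:11 UTC − 3h = 14:11 Miros standard time.
Daylight saving runs 22 October 2028 – 25 March 2029; the standard-time date in Miros, March 26, 2029, is outside that window, so Miros is on standard time at UTC−03:00.
17:11 UTC − 3h = 14:11 Miros.

14:11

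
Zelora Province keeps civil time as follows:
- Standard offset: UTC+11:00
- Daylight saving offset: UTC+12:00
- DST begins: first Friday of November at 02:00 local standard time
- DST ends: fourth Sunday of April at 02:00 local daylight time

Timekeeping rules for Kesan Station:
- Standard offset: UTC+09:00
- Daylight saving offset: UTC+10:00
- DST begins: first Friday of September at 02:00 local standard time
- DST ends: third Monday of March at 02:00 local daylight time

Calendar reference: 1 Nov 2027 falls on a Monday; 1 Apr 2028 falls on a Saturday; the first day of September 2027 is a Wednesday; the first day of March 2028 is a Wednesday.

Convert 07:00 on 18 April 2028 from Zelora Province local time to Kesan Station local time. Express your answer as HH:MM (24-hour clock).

1 November 2027 is a Monday, so the first Friday is November 5.
1 April 2028 is a Saturday, so the first Sunday is April 2 and the fourth is April 23.
18 April 2028 falls between 5 November 2027 and 23 April 2028, so daylight saving is in effect and Zelora Province is at UTC+12:00.
07:00 Zelora Province − 12h = 19:00 UTC (rolling into the previous day, 17 April 2028).
1 September 2027 is a Wednesday, so the first Friday is September 3.
1 March 2028 is a Wednesday, so the first Monday is March 6 and the third is March 20.
At the standard offset (UTC+09:00), 19:00 UTC + 9h = 04:00 Kesan Station standard time (rolling into the next day, 18 April 2028).
The standard-time date in Kesan Station, 18 April 2028, is outside the daylight-saving period (3 September 2027 – 20 March 2028), so Kesan Station is on standard time, UTC+09:00.
19:00 UTC + 9h = 04:00 Kesan Station (rolling into the next day, 18 April 2028).

04:00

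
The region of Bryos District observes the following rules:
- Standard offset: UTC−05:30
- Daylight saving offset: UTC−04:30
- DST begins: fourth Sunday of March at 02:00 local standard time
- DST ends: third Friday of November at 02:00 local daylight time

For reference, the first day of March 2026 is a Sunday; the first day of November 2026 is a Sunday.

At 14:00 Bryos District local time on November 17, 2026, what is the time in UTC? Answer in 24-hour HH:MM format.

1 March 2026 is a Sunday, so the first Sunday is March 1 and the fourth is March 22.
1 November 2026 is a Sunday, so the first Friday is November 6 and the third is November 20.
November 17, 2026 falls between 22 March and 20 November, so daylight saving is in effect and Bryos District is at UTC−04:30.
14:00 local + 4h30m = 18:30 UTC.

18:30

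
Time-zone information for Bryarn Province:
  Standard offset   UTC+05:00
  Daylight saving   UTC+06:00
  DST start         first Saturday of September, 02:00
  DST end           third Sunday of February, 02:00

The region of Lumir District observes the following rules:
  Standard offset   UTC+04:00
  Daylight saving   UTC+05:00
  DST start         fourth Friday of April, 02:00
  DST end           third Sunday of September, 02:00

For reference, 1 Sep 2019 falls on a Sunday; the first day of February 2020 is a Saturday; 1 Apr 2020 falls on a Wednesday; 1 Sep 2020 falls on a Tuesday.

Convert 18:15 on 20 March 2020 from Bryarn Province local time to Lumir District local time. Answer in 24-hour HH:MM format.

17:15

1 September 2019 is a Sunday, so the first Saturday is September 7.
1 February 2020 is a Saturday, so the first Sunday is February 2 and the third is February 16.
20 March 2020 does not fall between 7 September 2019 and 16 February 2020, so daylight saving is not in effect and Bryarn Province is at UTC+05:00.
18:15 Bryarn Province − 5h = 13:15 UTC.
1 April 2020 is a Wednesday, so the first Friday is April 3 and the fourth is April 24.
1 September 2020 is a Tuesday, so the first Sunday is September 6 and the third is September 20.
At the standard offset (UTC+04:00), 13:15 UTC + 4h = 17:15 Lumir District standard time.
Daylight saving runs 24 April – 20 September; the standard-time date in Lumir District, 20 March 2020, is outside that window, so Lumir District is on standard time at UTC+04:00.
13:15 UTC + 4h = 17:15 Lumir District.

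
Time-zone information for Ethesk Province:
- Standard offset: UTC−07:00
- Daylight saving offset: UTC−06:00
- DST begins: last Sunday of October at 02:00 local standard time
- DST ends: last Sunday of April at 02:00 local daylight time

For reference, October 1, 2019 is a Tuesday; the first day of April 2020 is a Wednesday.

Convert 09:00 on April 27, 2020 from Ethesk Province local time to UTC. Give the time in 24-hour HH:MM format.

16:00

1 October 2019 is a Tuesday, so Sundays fall on 6, 13, 20, 27; the last is October 27.
1 April 2020 is a Wednesday, so Sundays fall on 5, 12, 19, 26; the last is April 26.
April 27, 2020 does not fall between 27 October 2019 and 26 April 2020, so daylight saving is not in effect and Ethesk Province is at UTC−07:00.
09:00 local + 7h = 16:00 UTC.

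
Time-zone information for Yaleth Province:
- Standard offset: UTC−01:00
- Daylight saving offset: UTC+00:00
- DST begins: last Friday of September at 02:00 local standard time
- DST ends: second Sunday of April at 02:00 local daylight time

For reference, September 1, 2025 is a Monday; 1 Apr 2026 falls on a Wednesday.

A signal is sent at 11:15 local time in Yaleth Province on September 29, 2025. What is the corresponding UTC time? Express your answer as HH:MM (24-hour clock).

1 September 2025 is a Monday, so Fridays fall on 5, 12, 19, 26; the last is September 26.
1 April 2026 is a Wednesday, so the first Sunday is April 5 and the second is April 12.
September 29, 2025 lies within the daylight-saving period (26 September 2025 – 12 April 2026), so Yaleth Province is on daylight time, UTC+00:00.
11:15 local − 0h = 11:15 UTC.

11:15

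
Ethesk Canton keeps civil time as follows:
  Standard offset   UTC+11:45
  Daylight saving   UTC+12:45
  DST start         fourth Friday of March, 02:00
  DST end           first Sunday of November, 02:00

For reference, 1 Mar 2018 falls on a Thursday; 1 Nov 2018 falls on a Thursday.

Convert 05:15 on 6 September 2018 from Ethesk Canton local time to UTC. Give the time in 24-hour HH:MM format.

16:30

1 March 2018 is a Thursday, so the first Friday is March 2 and the fourth is March 23.
1 November 2018 is a Thursday, so the first Sunday is November 4.
6 September 2018 falls between 23 March and 4 November, so daylight saving is in effect and Ethesk Canton is at UTC+12:45.
05:15 local − 12h45m = 16:30 UTC (rolling into the previous day, 5 September 2018).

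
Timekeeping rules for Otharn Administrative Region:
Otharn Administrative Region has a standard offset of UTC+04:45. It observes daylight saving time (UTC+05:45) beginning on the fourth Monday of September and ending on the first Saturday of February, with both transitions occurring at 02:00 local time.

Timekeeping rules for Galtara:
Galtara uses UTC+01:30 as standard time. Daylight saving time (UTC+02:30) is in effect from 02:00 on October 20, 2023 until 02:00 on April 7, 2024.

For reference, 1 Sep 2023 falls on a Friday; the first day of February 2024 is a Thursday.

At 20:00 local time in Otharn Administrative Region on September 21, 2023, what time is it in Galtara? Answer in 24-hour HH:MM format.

16:45

1 September 2023 is a Friday, so the first Monday is September 4 and the fourth is September 25.
1 February 2024 is a Thursday, so the first Saturday is February 3.
September 21, 2023 does not fall between 25 September 2023 and 3 February 2024, so daylight saving is not in effect and Otharn Administrative Region is at UTC+04:45.
20:00 Otharn Administrative Region − 4h45m = 15:15 UTC.
At the standard offset (UTC+01:30), 15:15 UTC + 1h30m = 16:45 Galtara standard time.
Daylight saving runs 20 October 2023 – 7 April 2024; the standard-time date in Galtara, September 21, 2023, is outside that window, so Galtara is on standard time at UTC+01:30.
15:15 UTC + 1h30m = 16:45 Galtara.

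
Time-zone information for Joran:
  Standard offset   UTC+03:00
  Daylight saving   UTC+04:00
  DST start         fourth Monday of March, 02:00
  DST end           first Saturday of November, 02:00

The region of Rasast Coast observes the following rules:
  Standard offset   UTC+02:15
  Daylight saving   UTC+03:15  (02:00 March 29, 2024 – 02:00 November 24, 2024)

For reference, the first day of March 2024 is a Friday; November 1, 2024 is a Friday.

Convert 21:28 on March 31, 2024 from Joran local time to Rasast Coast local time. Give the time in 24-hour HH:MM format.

20:43

1 March 2024 is a Friday, so the first Monday is March 4 and the fourth is March 25.
1 November 2024 is a Friday, so the first Saturday is November 2.
March 31, 2024 falls between 25 March and 2 November, so daylight saving is in effect and Joran is at UTC+04:00.
21:28 Joran − 4h = 17:28 UTC.
At the standard offset (UTC+02:15), 17:28 UTC + 2h15m = 19:43 Rasast Coast standard time.
The standard-time date in Rasast Coast, March 31, 2024, falls between 29 March and 24 November, so daylight saving is in effect and Rasast Coast is at UTC+03:15.
17:28 UTC + 3h15m = 20:43 Rasast Coast.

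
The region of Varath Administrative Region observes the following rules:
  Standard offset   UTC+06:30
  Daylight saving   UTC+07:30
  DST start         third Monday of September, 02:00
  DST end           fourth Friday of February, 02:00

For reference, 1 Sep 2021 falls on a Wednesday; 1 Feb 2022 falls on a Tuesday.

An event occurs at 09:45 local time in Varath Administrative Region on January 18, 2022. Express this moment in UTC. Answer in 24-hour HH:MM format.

02:15

1 September 2021 is a Wednesday, so the first Monday is September 6 and the third is September 20.
1 February 2022 is a Tuesday, so the first Friday is February 4 and the fourth is February 25.
January 18, 2022 falls between 20 September 2021 and 25 February 2022, so daylight saving is in effect and Varath Administrative Region is at UTC+07:30.
09:45 local − 7h30m = 02:15 UTC.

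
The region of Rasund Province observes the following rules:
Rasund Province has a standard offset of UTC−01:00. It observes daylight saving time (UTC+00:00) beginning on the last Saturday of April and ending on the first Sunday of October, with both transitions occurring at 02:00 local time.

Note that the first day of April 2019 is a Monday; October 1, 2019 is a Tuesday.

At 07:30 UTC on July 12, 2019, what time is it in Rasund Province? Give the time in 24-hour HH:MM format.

07:30

1 April 2019 is a Monday, so Saturdays fall on 6, 13, 20, 27; the last is April 27.
1 October 2019 is a Tuesday, so the first Sunday is October 6.
At the standard offset (UTC−01:00), 07:30 UTC − 1h = 06:30 Rasund Province standard time.
The standard-time date in Rasund Province, July 12, 2019, lies within the daylight-saving period (27 April – 6 October), so Rasund Province is on daylight time, UTC+00:00.
07:30 UTC + 0h = 07:30 local.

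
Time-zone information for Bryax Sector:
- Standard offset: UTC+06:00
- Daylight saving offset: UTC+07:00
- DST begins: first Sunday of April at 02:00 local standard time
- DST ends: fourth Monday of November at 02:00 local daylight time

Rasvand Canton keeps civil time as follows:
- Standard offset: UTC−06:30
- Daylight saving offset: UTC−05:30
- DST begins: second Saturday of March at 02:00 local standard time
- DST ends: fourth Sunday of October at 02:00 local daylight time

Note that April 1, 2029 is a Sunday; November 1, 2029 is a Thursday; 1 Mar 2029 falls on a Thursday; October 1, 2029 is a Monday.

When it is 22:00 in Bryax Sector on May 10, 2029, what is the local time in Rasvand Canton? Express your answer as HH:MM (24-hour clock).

1 April 2029 is a Sunday, so the first Sunday is April 1.
1 November 2029 is a Thursday, so the first Monday is November 5 and the fourth is November 26.
Daylight saving runs 1 April – 26 November; May 10, 2029 is inside that window, so Bryax Sector is at UTC+07:00.
22:00 Bryax Sector − 7h = 15:00 UTC.
1 March 2029 is a Thursday, so the first Saturday is March 3 and the second is March 10.
1 October 2029 is a Monday, so the first Sunday is October 7 and the fourth is October 28.
At the standard offset (UTC−06:30), 15:00 UTC − 6h30m = 08:30 Rasvand Canton standard time.
Daylight saving runs 10 March – 28 October; the standard-time date in Rasvand Canton, May 10, 2029, is inside that window, so Rasvand Canton is at UTC−05:30.
15:00 UTC − 5h30m = 09:30 Rasvand Canton.

09:30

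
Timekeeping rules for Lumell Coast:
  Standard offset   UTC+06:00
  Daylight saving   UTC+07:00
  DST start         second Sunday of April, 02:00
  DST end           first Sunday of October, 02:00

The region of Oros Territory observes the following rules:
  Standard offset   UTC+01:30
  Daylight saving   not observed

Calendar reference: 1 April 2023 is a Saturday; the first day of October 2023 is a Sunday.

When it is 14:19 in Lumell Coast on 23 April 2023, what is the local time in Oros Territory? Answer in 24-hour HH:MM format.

1 April 2023 is a Saturday, so the first Sunday is April 2 and the second is April 9.
1 October 2023 is a Sunday, so the first Sunday is October 1.
Daylight saving runs 9 April – 1 October; 23 April 2023 is inside that window, so Lumell Coast is at UTC+07:00.
14:19 Lumell Coast − 7h = 07:19 UTC.
Oros Territory has no daylight saving, so its offset is UTC+01:30 year-round.
07:19 UTC + 1h30m = 08:49 Oros Territory.

08:49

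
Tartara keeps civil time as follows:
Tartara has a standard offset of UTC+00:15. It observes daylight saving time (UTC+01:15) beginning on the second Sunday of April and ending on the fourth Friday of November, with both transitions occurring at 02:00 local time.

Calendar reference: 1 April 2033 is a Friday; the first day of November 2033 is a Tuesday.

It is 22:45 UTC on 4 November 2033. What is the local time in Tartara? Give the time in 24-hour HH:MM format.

1 April 2033 is a Friday, so the first Sunday is April 3 and the second is April 10.
1 November 2033 is a Tuesday, so the first Friday is November 4 and the fourth is November 25.
At the standard offset (UTC+00:15), 22:45 UTC + 0h15m = 23:00 Tartara standard time.
The standard-time date in Tartara, 4 November 2033, lies within the daylight-saving period (10 April – 25 November), so Tartara is on daylight time, UTC+01:15.
22:45 UTC + 1h15m = 00:00 local (rolling into the next day, 5 November 2033).

00:00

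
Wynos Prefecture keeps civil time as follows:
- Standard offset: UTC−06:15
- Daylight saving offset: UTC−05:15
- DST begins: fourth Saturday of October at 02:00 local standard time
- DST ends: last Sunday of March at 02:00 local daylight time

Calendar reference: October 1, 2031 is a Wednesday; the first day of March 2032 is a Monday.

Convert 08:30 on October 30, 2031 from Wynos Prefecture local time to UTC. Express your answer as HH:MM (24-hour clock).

13:45

1 October 2031 is a Wednesday, so the first Saturday is October 4 and the fourth is October 25.
1 March 2032 is a Monday, so Sundays fall on 7, 14, 21, 28; the last is March 28.
Daylight saving runs 25 October 2031 – 28 March 2032; October 30, 2031 is inside that window, so Wynos Prefecture is at UTC−05:15.
08:30 local + 5h15m = 13:45 UTC.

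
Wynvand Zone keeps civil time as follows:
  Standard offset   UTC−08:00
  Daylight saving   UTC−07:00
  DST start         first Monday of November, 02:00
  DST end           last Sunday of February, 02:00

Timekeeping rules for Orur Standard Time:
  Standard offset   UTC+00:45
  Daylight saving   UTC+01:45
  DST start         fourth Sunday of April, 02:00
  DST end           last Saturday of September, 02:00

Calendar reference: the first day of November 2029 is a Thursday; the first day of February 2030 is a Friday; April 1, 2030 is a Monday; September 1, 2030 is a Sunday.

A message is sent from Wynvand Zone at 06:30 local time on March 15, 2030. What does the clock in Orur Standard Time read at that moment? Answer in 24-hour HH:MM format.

1 November 2029 is a Thursday, so the first Monday is November 5.
1 February 2030 is a Friday, so Sundays fall on 3, 10, 17, 24; the last is February 24.
March 15, 2030 does not fall between 5 November 2029 and 24 February 2030, so daylight saving is not in effect and Wynvand Zone is at UTC−08:00.
06:30 Wynvand Zone + 8h = 14:30 UTC.
1 April 2030 is a Monday, so the first Sunday is April 7 and the fourth is April 28.
1 September 2030 is a Sunday, so Saturdays fall on 7, 14, 21, 28; the last is September 28.
At the standard offset (UTC+00:45), 14:30 UTC + 0h45m = 15:15 Orur Standard Time standard time.
The standard-time date in Orur Standard Time, March 15, 2030, is outside the daylight-saving period (28 April – 28 September), so Orur Standard Time is on standard time, UTC+00:45.
14:30 UTC + 0h45m = 15:15 Orur Standard Time.

15:15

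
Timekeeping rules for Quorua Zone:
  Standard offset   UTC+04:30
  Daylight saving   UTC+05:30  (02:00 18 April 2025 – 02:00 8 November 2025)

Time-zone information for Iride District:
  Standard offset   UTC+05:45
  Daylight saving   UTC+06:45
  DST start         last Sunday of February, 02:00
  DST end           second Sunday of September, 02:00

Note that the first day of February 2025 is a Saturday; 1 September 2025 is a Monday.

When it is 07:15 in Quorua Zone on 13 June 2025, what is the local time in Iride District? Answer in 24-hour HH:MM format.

13 June 2025 falls between 18 April and 8 November, so daylight saving is in effect and Quorua Zone is at UTC+05:30.
07:15 Quorua Zone − 5h30m = 01:45 UTC.
1 February 2025 is a Saturday, so Sundays fall on 2, 9, 16, 23; the last is February 23.
1 September 2025 is a Monday, so the first Sunday is September 7 and the second is September 14.
At the standard offset (UTC+05:45), 01:45 UTC + 5h45m = 07:30 Iride District standard time.
The standard-time date in Iride District, 13 June 2025, lies within the daylight-saving period (23 February – 14 September), so Iride District is on daylight time, UTC+06:45.
01:45 UTC + 6h45m = 08:30 Iride District.

08:30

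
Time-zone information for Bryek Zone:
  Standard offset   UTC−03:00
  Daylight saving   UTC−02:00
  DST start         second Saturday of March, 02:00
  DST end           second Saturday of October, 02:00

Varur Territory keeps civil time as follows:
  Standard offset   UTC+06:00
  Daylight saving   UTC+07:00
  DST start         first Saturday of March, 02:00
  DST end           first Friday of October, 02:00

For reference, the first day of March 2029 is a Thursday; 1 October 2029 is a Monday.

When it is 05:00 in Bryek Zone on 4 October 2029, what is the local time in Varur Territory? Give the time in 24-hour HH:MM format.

14:00

1 March 2029 is a Thursday, so the first Saturday is March 3 and the second is March 10.
1 October 2029 is a Monday, so the first Saturday is October 6 and the second is October 13.
4 October 2029 falls between 10 March and 13 October, so daylight saving is in effect and Bryek Zone is at UTC−02:00.
05:00 Bryek Zone + 2h = 07:00 UTC.
1 March 2029 is a Thursday, so the first Saturday is March 3.
1 October 2029 is a Monday, so the first Friday is October 5.
At the standard offset (UTC+06:00), 07:00 UTC + 6h = 13:00 Varur Territory standard time.
Daylight saving runs 3 March – 5 October; the standard-time date in Varur Territory, 4 October 2029, is inside that window, so Varur Territory is at UTC+07:00.
07:00 UTC + 7h = 14:00 Varur Territory.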